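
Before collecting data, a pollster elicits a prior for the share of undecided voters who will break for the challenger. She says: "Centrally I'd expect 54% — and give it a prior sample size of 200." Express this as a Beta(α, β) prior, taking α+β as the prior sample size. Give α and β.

Under the effective-sample-size interpretation, Beta(α, β) has prior mean α/(α+β) and prior sample size α+β.
So α+β = 200 and α/(α+β) = 0.54, giving α = 0.54·200 = 108 and β = 200 − 108 = 92.

α = 108, β = 92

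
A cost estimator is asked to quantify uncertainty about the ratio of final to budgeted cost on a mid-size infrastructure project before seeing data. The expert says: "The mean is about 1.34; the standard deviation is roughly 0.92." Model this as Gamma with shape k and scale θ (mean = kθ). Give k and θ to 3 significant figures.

k ≈ 2.12, θ ≈ 0.632

For Gamma(k, scale θ): mean = kθ, variance = kθ², so CV = 1/√k.
CV = SD/mean = 0.92/1.34 = 0.6866, hence k = 1/CV² = 2.12.
Then θ = mean/k = 1.34/2.12 = 0.632.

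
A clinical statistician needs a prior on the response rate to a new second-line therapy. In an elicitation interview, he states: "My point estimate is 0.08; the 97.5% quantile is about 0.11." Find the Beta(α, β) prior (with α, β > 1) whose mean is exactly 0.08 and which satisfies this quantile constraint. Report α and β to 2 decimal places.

With mean 0.08 fixed, write α = 0.08s, β = 0.92s where s = α+β.
Need P(θ < 0.11) = 0.975 under Beta(0.08s, 0.92s). Normal approximation: (q−m)/√(m(1−m)/s) ≈ z_{0.975} = 1.96, so s ≈ 0.08·0.92·(1.96)²/(0.11−0.08)² = 314.1.
At s = 314.1: P(θ<0.11) ≈ 0.967. Adjusting to match 0.975 gives s ≈ 362.49.
So α = 0.08·362.49 ≈ 29.00, β = 0.92·362.49 ≈ 333.49.

α ≈ 29.00, β ≈ 333.49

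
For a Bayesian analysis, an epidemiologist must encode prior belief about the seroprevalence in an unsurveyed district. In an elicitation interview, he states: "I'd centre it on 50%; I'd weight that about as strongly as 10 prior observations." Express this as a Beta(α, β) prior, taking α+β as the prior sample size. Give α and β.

α = 5, β = 5

Under the effective-sample-size interpretation, Beta(α, β) has prior mean α/(α+β) and prior sample size α+β.
So α+β = 10 and α/(α+β) = 0.5, giving α = 0.5·10 = 5 and β = 10 − 5 = 5.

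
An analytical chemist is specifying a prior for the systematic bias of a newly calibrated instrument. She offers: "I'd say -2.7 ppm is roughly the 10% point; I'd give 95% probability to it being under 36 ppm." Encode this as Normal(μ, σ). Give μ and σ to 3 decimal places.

μ = 14.248, σ = 13.224

For Normal(μ,σ), the p-quantile is μ + z_p·σ. Here z_{0.1} = -1.282, z_{0.95} = 1.645.
So -2.7 = μ − 1.282σ and 36 = μ + 1.645σ.
Subtracting: σ = (36 − -2.7)/(1.645 − (-1.282)) = 13.224.
Then μ = -2.7 − (-1.282)·13.224 = 14.248.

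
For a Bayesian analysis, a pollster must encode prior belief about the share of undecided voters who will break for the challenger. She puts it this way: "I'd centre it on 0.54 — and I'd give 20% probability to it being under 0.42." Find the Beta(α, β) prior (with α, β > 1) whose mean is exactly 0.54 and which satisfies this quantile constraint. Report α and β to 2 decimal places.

With mean 0.54 fixed, write α = 0.54s, β = 0.46s where s = α+β.
Need P(θ < 0.42) = 0.2 under Beta(0.54s, 0.46s). Normal approximation: (q−m)/√(m(1−m)/s) ≈ z_{0.2} = -0.842, so s ≈ 0.54·0.46·(-0.842)²/(0.42−0.54)² = 12.2.
At s = 12.2: P(θ<0.42) ≈ 0.200. Adjusting to match 0.2 gives s ≈ 12.22.
So α = 0.54·12.22 ≈ 6.60, β = 0.46·12.22 ≈ 5.62.

α ≈ 6.60, β ≈ 5.62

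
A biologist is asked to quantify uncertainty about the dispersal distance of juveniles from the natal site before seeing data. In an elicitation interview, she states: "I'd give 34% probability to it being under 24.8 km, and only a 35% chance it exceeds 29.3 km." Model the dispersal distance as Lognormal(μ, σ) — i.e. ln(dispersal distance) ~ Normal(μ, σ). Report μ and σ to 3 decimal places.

If T ~ Lognormal(μ,σ) then ln T ~ Normal(μ,σ), so the p-quantile of ln T is μ + z_p·σ.
ln(24.8) = 3.211 and ln(29.3) = 3.378; z_{0.34} = -0.4125, z_{0.65} = 0.3853.
σ = (3.378 − 3.211)/(0.3853 − (-0.4125)) = 0.209.
μ = 3.211 − (-0.4125)·0.209 = 3.297.

μ ≈ 3.297, σ ≈ 0.209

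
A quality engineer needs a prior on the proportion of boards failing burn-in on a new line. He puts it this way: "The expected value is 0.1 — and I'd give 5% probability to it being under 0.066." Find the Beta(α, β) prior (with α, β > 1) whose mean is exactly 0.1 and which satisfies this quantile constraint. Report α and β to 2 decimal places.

α ≈ 17.99, β ≈ 161.92

With mean 0.1 fixed, write α = 0.1s, β = 0.9s where s = α+β.
Need P(θ < 0.066) = 0.05 under Beta(0.1s, 0.9s). Normal approximation: (q−m)/√(m(1−m)/s) ≈ z_{0.05} = -1.64, so s ≈ 0.1·0.9·(-1.64)²/(0.066−0.1)² = 210.6.
At s = 210.6: P(θ<0.066) ≈ 0.037. Adjusting to match 0.05 gives s ≈ 179.91.
So α = 0.1·179.91 ≈ 17.99, β = 0.9·179.91 ≈ 161.92.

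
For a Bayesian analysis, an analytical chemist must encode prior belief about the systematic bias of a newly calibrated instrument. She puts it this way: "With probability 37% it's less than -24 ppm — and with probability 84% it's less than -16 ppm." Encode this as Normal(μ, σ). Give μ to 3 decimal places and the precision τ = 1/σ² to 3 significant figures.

μ = -21.998, τ = 0.0275

The p-quantile of Normal(μ,σ) is μ + z_p·σ, with z_{0.37} = -0.3319 and z_{0.84} = 0.9945.
Eliminate σ: μ = (z₂·x₁ − z₁·x₂)/(z₂ − z₁) = (0.9945·-24 − (-0.3319)·-16)/1.326 = -21.998.
Then σ = (x₂ − x₁)/(z₂ − z₁) = (-16 − -24)/1.326 = 6.032.
Precision τ = 1/σ² = 1/6.032² = 0.0275.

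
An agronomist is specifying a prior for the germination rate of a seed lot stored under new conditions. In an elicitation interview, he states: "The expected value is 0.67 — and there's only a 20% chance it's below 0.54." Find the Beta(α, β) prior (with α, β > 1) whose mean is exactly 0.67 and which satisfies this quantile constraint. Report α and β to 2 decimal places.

α ≈ 5.87, β ≈ 2.89

With mean 0.67 fixed, write α = 0.67s, β = 0.33s where s = α+β.
Need P(θ < 0.54) = 0.2 under Beta(0.67s, 0.33s). Normal approximation: (q−m)/√(m(1−m)/s) ≈ z_{0.2} = -0.842, so s ≈ 0.67·0.33·(-0.842)²/(0.54−0.67)² = 9.3.
At s = 9.3: P(θ<0.54) ≈ 0.194. Adjusting to match 0.2 gives s ≈ 8.76.
So α = 0.67·8.76 ≈ 5.87, β = 0.33·8.76 ≈ 2.89.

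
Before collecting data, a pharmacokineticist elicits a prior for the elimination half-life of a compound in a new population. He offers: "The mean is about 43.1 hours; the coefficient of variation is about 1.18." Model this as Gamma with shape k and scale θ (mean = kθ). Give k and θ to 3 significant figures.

For Gamma(k, scale θ): mean = kθ, variance = kθ², so CV = 1/√k.
CV = 1.18, hence k = 1/CV² = 0.718.
Then θ = mean/k = 43.1/0.718 = 60.

k ≈ 0.718, θ ≈ 60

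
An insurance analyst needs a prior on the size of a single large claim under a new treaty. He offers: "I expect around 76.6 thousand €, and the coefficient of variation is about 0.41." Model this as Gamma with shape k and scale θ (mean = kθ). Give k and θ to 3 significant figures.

k ≈ 5.95, θ ≈ 12.9

For Gamma(k, scale θ): mean = kθ, variance = kθ², so CV = 1/√k.
CV = 0.41, hence k = 1/CV² = 5.95.
Then θ = mean/k = 76.6/5.95 = 12.9.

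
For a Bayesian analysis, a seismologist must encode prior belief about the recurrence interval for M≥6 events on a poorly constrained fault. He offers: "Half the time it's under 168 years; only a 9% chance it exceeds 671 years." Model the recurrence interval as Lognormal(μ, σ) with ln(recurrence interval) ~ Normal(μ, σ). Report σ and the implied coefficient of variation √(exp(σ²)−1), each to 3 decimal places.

σ ≈ 1.033, CV ≈ 1.381

If T ~ Lognormal(μ,σ) then ln T ~ Normal(μ,σ), so the p-quantile of ln T is μ + z_p·σ.
ln(168) = 5.124 and ln(671) = 6.509; z_{0.5} = 0, z_{0.91} = 1.341.
σ = (6.509 − 5.124)/(1.341 − (0)) = 1.033.
μ = 5.124 − (0)·1.033 = 5.124.
CV = √(exp(σ²)−1) = √(exp(1.0668)−1) = 1.381.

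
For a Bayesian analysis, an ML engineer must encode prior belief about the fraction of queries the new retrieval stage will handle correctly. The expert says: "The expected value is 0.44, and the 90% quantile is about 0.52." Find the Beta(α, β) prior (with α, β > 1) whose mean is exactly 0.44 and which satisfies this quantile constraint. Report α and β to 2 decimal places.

α ≈ 27.96, β ≈ 35.59

With mean 0.44 fixed, write α = 0.44s, β = 0.56s where s = α+β.
Need P(θ < 0.52) = 0.9 under Beta(0.44s, 0.56s). Normal approximation: (q−m)/√(m(1−m)/s) ≈ z_{0.9} = 1.28, so s ≈ 0.44·0.56·(1.28)²/(0.52−0.44)² = 63.2.
At s = 63.2: P(θ<0.52) ≈ 0.899. Adjusting to match 0.9 gives s ≈ 63.54.
So α = 0.44·63.54 ≈ 27.96, β = 0.56·63.54 ≈ 35.59.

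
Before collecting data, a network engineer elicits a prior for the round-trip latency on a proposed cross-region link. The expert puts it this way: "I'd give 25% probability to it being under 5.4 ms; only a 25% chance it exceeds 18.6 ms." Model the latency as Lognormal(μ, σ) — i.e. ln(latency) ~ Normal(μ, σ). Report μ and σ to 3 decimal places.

μ ≈ 2.305, σ ≈ 0.917

If T ~ Lognormal(μ,σ) then ln T ~ Normal(μ,σ), so the p-quantile of ln T is μ + z_p·σ.
ln(5.4) = 1.686 and ln(18.6) = 2.923; z_{0.25} = -0.6745, z_{0.75} = 0.6745.
σ = (2.923 − 1.686)/(0.6745 − (-0.6745)) = 0.917.
μ = 1.686 − (-0.6745)·0.917 = 2.305.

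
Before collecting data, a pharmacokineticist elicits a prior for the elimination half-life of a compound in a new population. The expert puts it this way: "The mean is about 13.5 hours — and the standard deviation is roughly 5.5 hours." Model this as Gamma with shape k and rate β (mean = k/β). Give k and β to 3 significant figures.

For Gamma(k, rate β): mean = k/β, variance = k/β², so CV = 1/√k.
CV = SD/mean = 5.5/13.5 = 0.4074, hence k = 1/CV² = 6.02.
Then β = k/mean = 6.02/13.5 = 0.446.

k ≈ 6.02, β ≈ 0.446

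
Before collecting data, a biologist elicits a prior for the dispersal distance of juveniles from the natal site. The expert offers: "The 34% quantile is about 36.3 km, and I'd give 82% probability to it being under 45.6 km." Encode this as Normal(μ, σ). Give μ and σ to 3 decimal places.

For Normal(μ,σ), the p-quantile is μ + z_p·σ. Here z_{0.34} = -0.4125, z_{0.82} = 0.9154.
So 36.3 = μ − 0.4125σ and 45.6 = μ + 0.9154σ.
Subtracting: σ = (45.6 − 36.3)/(0.9154 − (-0.4125)) = 7.004.
Then μ = 36.3 − (-0.4125)·7.004 = 39.189.

μ = 39.189, σ = 7.004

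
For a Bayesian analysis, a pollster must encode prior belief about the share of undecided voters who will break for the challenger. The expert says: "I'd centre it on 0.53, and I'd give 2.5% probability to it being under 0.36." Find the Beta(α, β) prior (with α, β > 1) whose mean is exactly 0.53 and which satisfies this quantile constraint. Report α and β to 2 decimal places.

α ≈ 17.14, β ≈ 15.20

With mean 0.53 fixed, write α = 0.53s, β = 0.47s where s = α+β.
Need P(θ < 0.36) = 0.025 under Beta(0.53s, 0.47s). Normal approximation: (q−m)/√(m(1−m)/s) ≈ z_{0.025} = -1.96, so s ≈ 0.53·0.47·(-1.96)²/(0.36−0.53)² = 33.1.
At s = 33.1: P(θ<0.36) ≈ 0.024. Adjusting to match 0.025 gives s ≈ 32.34.
So α = 0.53·32.34 ≈ 17.14, β = 0.47·32.34 ≈ 15.20.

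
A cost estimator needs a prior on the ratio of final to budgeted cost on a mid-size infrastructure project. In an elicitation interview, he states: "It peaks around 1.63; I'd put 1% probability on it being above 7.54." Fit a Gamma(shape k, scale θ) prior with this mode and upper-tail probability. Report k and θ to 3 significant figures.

k ≈ 2.71, θ ≈ 0.953

Gamma(k,θ) with k>1 has mode (k−1)θ, so θ = 1.63/(k−1).
Need P(X < 7.54) = 0.99 with θ tied to k this way. Start at k = 2, θ = 1.63: P(X<7.54) ≈ 0.945.
Too low — raise k to concentrate. Iterating converges to k ≈ 2.71.
Then θ = 1.63/(2.71−1) ≈ 0.953.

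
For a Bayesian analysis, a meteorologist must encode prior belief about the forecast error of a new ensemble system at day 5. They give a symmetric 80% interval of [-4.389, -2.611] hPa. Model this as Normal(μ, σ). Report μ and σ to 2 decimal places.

A symmetric 80% interval runs μ ± z·σ with z = 1.282.
Half-width = 0.889, so σ = 0.889/1.282 = 0.69.
μ is the interval midpoint, -3.50.

μ = -3.50, σ = 0.69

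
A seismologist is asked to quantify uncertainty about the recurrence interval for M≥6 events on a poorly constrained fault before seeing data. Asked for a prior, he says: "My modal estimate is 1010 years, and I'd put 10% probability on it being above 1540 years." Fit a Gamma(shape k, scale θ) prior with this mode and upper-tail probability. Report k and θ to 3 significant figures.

Gamma(k,θ) with k>1 has mode (k−1)θ, so θ = 1010/(k−1).
Need P(X < 1540) = 0.9 with θ tied to k this way. Start at k = 2, θ = 1010: P(X<1540) ≈ 0.450.
Too low — raise k to concentrate. Iterating converges to k ≈ 11.5.
Then θ = 1010/(11.5−1) ≈ 96.4.

k ≈ 11.5, θ ≈ 96.4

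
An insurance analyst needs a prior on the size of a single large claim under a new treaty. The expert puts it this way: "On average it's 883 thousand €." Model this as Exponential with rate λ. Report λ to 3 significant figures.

Exponential mean = 1/λ, so λ = 1/883.0 = 0.00113.

λ ≈ 0.00113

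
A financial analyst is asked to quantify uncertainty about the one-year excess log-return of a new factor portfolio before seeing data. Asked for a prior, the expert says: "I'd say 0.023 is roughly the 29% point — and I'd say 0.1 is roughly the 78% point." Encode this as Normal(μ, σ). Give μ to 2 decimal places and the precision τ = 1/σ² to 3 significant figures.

For Normal(μ,σ), the p-quantile is μ + z_p·σ. Here z_{0.29} = -0.5534, z_{0.78} = 0.7722.
So 0.023 = μ − 0.5534σ and 0.1 = μ + 0.7722σ.
Subtracting: σ = (0.1 − 0.023)/(0.7722 − (-0.5534)) = 0.06.
Then μ = 0.023 − (-0.5534)·0.06 = 0.06.
Precision τ = 1/σ² = 1/0.05809² = 296.

μ = 0.06, τ = 296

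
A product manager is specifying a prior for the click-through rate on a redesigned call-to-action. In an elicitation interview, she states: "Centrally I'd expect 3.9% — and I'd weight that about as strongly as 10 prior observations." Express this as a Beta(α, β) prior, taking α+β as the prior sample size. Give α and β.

Under the effective-sample-size interpretation, Beta(α, β) has prior mean α/(α+β) and prior sample size α+β.
So α+β = 10 and α/(α+β) = 0.039, giving α = 0.039·10 = 0.39 and β = 10 − 0.39 = 9.61.

α = 0.39, β = 9.61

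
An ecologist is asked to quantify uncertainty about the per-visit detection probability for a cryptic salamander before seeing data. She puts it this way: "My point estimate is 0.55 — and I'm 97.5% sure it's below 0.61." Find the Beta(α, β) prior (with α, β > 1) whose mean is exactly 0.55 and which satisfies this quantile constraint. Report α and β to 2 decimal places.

With mean 0.55 fixed, write α = 0.55s, β = 0.45s where s = α+β.
Need P(θ < 0.61) = 0.975 under Beta(0.55s, 0.45s). Normal approximation: (q−m)/√(m(1−m)/s) ≈ z_{0.975} = 1.96, so s ≈ 0.55·0.45·(1.96)²/(0.61−0.55)² = 264.1.
At s = 264.1: P(θ<0.61) ≈ 0.976. Adjusting to match 0.975 gives s ≈ 259.48.
So α = 0.55·259.48 ≈ 142.71, β = 0.45·259.48 ≈ 116.77.

α ≈ 142.71, β ≈ 116.77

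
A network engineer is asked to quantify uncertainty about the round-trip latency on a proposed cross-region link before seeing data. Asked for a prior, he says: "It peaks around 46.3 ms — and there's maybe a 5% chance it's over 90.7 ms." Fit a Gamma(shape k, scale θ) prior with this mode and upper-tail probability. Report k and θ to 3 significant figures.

k ≈ 7.14, θ ≈ 7.54

Gamma(k,θ) with k>1 has mode (k−1)θ, so θ = 46.3/(k−1).
Need P(X < 90.7) = 0.95 with θ tied to k this way. Start at k = 2, θ = 46.3: P(X<90.7) ≈ 0.583.
Too low — raise k to concentrate. Iterating converges to k ≈ 7.14.
Then θ = 46.3/(7.14−1) ≈ 7.54.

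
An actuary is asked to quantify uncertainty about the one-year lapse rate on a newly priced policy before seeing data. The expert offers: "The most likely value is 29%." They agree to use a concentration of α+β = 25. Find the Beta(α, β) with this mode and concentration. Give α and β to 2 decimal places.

For α,β > 1 the Beta mode is (α−1)/(α+β−2). With α+β = 25, the mode is (α−1)/23.
Set (α−1)/23 = 0.29 → α = 1 + 0.29·23 = 7.67.
β = 25 − α = 17.33.

α = 7.67, β = 17.33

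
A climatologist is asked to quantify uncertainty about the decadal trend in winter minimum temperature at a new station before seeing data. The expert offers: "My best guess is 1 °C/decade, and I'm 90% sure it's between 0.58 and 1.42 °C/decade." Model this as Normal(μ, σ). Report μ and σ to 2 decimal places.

A symmetric 90% interval runs μ ± z·σ with z = 1.645.
Half-width = 0.42, so σ = 0.42/1.645 = 0.26.
μ is the stated best guess, 1.00.

μ = 1.00, σ = 0.26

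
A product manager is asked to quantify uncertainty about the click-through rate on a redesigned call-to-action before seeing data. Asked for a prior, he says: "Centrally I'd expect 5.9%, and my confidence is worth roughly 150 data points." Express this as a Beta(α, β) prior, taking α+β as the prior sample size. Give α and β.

α = 8.85, β = 141.15

Under the effective-sample-size interpretation, Beta(α, β) has prior mean α/(α+β) and prior sample size α+β.
So α+β = 150 and α/(α+β) = 0.059, giving α = 0.059·150 = 8.85 and β = 150 − 8.85 = 141.15.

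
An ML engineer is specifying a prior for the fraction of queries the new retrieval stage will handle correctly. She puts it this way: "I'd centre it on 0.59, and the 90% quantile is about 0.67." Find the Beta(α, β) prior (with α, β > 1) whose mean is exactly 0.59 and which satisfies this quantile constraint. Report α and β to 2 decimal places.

With mean 0.59 fixed, write α = 0.59s, β = 0.41s where s = α+β.
Need P(θ < 0.67) = 0.9 under Beta(0.59s, 0.41s). Normal approximation: (q−m)/√(m(1−m)/s) ≈ z_{0.9} = 1.28, so s ≈ 0.59·0.41·(1.28)²/(0.67−0.59)² = 62.1.
At s = 62.1: P(θ<0.67) ≈ 0.903. Adjusting to match 0.9 gives s ≈ 60.71.
So α = 0.59·60.71 ≈ 35.82, β = 0.41·60.71 ≈ 24.89.

α ≈ 35.82, β ≈ 24.89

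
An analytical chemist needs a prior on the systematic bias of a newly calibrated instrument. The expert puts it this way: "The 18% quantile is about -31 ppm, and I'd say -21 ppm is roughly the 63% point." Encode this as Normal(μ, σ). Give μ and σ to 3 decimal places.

The p-quantile of Normal(μ,σ) is μ + z_p·σ, with z_{0.18} = -0.9154 and z_{0.63} = 0.3319.
Eliminate σ: μ = (z₂·x₁ − z₁·x₂)/(z₂ − z₁) = (0.3319·-31 − (-0.9154)·-21)/1.247 = -23.661.
Then σ = (x₂ − x₁)/(z₂ − z₁) = (-21 − -31)/1.247 = 8.018.

μ = -23.661, σ = 8.018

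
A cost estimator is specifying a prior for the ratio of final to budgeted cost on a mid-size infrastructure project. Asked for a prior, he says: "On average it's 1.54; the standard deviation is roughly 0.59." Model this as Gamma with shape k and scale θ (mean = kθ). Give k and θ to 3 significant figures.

k ≈ 6.81, θ ≈ 0.226

For Gamma(k, scale θ): mean = kθ, variance = kθ², so CV = 1/√k.
CV = SD/mean = 0.59/1.54 = 0.3831, hence k = 1/CV² = 6.81.
Then θ = mean/k = 1.54/6.81 = 0.226.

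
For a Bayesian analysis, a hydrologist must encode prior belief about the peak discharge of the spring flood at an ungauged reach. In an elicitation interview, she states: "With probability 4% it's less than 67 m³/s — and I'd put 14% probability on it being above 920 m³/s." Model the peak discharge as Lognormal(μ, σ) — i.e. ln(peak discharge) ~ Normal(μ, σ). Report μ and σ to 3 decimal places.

If T ~ Lognormal(μ,σ) then ln T ~ Normal(μ,σ), so the p-quantile of ln T is μ + z_p·σ.
ln(67) = 4.205 and ln(920) = 6.824; z_{0.04} = -1.751, z_{0.86} = 1.08.
σ = (6.824 − 4.205)/(1.08 − (-1.751)) = 0.925.
μ = 4.205 − (-1.751)·0.925 = 5.825.

μ ≈ 5.825, σ ≈ 0.925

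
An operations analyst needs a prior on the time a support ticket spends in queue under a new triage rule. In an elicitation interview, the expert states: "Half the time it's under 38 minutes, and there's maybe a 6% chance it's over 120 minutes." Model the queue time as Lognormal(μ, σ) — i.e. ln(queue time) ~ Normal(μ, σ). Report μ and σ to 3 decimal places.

μ ≈ 3.638, σ ≈ 0.740

If T ~ Lognormal(μ,σ) then ln T ~ Normal(μ,σ), so the p-quantile of ln T is μ + z_p·σ.
ln(38) = 3.638 and ln(120) = 4.787; z_{0.5} = 0, z_{0.94} = 1.555.
σ = (4.787 − 3.638)/(1.555 − (0)) = 0.740.
μ = 3.638 − (0)·0.740 = 3.638.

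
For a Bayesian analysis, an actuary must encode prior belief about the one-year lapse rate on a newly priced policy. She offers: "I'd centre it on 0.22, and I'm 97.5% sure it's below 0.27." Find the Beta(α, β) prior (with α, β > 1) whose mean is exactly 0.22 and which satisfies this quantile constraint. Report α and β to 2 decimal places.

α ≈ 62.23, β ≈ 220.64

With mean 0.22 fixed, write α = 0.22s, β = 0.78s where s = α+β.
Need P(θ < 0.27) = 0.975 under Beta(0.22s, 0.78s). Normal approximation: (q−m)/√(m(1−m)/s) ≈ z_{0.975} = 1.96, so s ≈ 0.22·0.78·(1.96)²/(0.27−0.22)² = 263.7.
At s = 263.7: P(θ<0.27) ≈ 0.971. Adjusting to match 0.975 gives s ≈ 282.87.
So α = 0.22·282.87 ≈ 62.23, β = 0.78·282.87 ≈ 220.64.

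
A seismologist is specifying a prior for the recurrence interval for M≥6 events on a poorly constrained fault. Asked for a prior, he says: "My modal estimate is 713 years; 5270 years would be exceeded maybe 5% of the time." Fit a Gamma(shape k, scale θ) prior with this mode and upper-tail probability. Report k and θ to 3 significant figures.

Gamma(k,θ) with k>1 has mode (k−1)θ, so θ = 713/(k−1).
Need P(X < 5270) = 0.95 with θ tied to k this way. Start at k = 2, θ = 713: P(X<5270) ≈ 0.995.
Too high — lower k to spread out. Iterating converges to k ≈ 1.54.
Then θ = 713/(1.54−1) ≈ 1330.

k ≈ 1.54, θ ≈ 1330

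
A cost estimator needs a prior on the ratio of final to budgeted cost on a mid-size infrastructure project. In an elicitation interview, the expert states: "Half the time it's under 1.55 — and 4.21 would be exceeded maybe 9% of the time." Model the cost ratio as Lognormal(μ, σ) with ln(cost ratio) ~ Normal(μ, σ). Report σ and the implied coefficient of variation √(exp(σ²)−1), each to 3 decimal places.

σ ≈ 0.745, CV ≈ 0.862

If T ~ Lognormal(μ,σ) then ln T ~ Normal(μ,σ), so the p-quantile of ln T is μ + z_p·σ.
ln(1.55) = 0.4383 and ln(4.21) = 1.437; z_{0.5} = 0, z_{0.91} = 1.341.
σ = (1.437 − 0.4383)/(1.341 − (0)) = 0.745.
μ = 0.4383 − (0)·0.745 = 0.438.
CV = √(exp(σ²)−1) = √(exp(0.5554)−1) = 0.862.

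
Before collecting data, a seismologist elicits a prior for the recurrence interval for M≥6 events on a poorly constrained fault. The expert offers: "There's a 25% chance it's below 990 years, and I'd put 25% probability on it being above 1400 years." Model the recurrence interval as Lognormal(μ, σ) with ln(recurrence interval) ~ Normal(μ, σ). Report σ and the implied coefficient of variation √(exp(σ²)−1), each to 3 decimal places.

σ ≈ 0.257, CV ≈ 0.261

If T ~ Lognormal(μ,σ) then ln T ~ Normal(μ,σ), so the p-quantile of ln T is μ + z_p·σ.
ln(990) = 6.898 and ln(1400) = 7.244; z_{0.25} = -0.6745, z_{0.75} = 0.6745.
σ = (7.244 − 6.898)/(0.6745 − (-0.6745)) = 0.257.
μ = 6.898 − (-0.6745)·0.257 = 7.071.
CV = √(exp(σ²)−1) = √(exp(0.0660)−1) = 0.261.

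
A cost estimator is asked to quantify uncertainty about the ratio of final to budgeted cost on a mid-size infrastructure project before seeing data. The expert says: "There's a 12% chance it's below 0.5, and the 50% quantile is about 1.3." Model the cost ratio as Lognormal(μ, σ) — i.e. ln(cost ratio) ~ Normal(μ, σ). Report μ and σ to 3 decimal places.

If T ~ Lognormal(μ,σ) then ln T ~ Normal(μ,σ), so the p-quantile of ln T is μ + z_p·σ.
ln(0.5) = -0.6931 and ln(1.3) = 0.2624; z_{0.12} = -1.175, z_{0.5} = 0.
σ = (0.2624 − -0.6931)/(0 − (-1.175)) = 0.813.
μ = -0.6931 − (-1.175)·0.813 = 0.262.

μ ≈ 0.262, σ ≈ 0.813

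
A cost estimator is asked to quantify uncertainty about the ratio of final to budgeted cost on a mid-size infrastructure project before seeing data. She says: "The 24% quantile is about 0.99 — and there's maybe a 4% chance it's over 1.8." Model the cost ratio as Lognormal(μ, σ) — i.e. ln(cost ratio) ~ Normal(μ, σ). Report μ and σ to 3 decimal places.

μ ≈ 0.162, σ ≈ 0.243

If T ~ Lognormal(μ,σ) then ln T ~ Normal(μ,σ), so the p-quantile of ln T is μ + z_p·σ.
ln(0.99) = -0.01005 and ln(1.8) = 0.5878; z_{0.24} = -0.7063, z_{0.96} = 1.751.
σ = (0.5878 − -0.01005)/(1.751 − (-0.7063)) = 0.243.
μ = -0.01005 − (-0.7063)·0.243 = 0.162.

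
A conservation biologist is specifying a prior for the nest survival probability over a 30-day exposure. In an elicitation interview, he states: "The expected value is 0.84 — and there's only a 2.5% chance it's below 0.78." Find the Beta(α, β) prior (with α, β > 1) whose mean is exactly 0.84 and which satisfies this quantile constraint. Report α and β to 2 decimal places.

α ≈ 136.40, β ≈ 25.98

With mean 0.84 fixed, write α = 0.84s, β = 0.16s where s = α+β.
Need P(θ < 0.78) = 0.025 under Beta(0.84s, 0.16s). Normal approximation: (q−m)/√(m(1−m)/s) ≈ z_{0.025} = -1.96, so s ≈ 0.84·0.16·(-1.96)²/(0.78−0.84)² = 143.4.
At s = 143.4: P(θ<0.78) ≈ 0.032. Adjusting to match 0.025 gives s ≈ 162.38.
So α = 0.84·162.38 ≈ 136.40, β = 0.16·162.38 ≈ 25.98.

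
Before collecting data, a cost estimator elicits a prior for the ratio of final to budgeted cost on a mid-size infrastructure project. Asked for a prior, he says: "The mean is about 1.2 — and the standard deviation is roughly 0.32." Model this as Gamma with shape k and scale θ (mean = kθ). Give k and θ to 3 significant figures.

k ≈ 14.1, θ ≈ 0.0853

For Gamma(k, scale θ): mean = kθ, variance = kθ², so CV = 1/√k.
CV = SD/mean = 0.32/1.2 = 0.2667, hence k = 1/CV² = 14.1.
Then θ = mean/k = 1.2/14.1 = 0.0853.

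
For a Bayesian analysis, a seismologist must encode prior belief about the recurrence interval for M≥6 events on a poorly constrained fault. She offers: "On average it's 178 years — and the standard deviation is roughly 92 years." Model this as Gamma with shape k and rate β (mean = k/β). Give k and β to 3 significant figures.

k ≈ 3.74, β ≈ 0.021

For Gamma(k, rate β): mean = k/β, variance = k/β², so CV = 1/√k.
CV = SD/mean = 92/178 = 0.5169, hence k = 1/CV² = 3.74.
Then β = k/mean = 3.74/178 = 0.021.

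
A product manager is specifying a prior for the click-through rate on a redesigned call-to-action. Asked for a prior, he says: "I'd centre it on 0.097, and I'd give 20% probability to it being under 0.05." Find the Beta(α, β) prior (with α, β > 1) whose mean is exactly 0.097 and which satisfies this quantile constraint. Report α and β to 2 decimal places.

With mean 0.097 fixed, write α = 0.097s, β = 0.903s where s = α+β.
Need P(θ < 0.05) = 0.2 under Beta(0.097s, 0.903s). Normal approximation: (q−m)/√(m(1−m)/s) ≈ z_{0.2} = -0.842, so s ≈ 0.097·0.903·(-0.842)²/(0.05−0.097)² = 28.1.
At s = 28.1: P(θ<0.05) ≈ 0.203. Adjusting to match 0.2 gives s ≈ 28.62.
So α = 0.097·28.62 ≈ 2.78, β = 0.903·28.62 ≈ 25.84.

α ≈ 2.78, β ≈ 25.84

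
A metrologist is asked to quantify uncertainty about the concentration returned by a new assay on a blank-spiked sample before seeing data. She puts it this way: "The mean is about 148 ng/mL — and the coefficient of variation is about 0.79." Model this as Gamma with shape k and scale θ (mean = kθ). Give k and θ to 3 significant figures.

k ≈ 1.6, θ ≈ 92.4

For Gamma(k, scale θ): mean = kθ, variance = kθ², so CV = 1/√k.
CV = 0.79, hence k = 1/CV² = 1.6.
Then θ = mean/k = 148/1.6 = 92.4.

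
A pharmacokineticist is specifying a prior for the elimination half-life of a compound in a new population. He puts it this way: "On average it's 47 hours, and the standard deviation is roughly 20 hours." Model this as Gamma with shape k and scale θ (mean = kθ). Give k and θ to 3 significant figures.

For Gamma(k, scale θ): mean = kθ, variance = kθ², so CV = 1/√k.
CV = SD/mean = 20/47 = 0.4255, hence k = 1/CV² = 5.52.
Then θ = mean/k = 47/5.52 = 8.51.

k ≈ 5.52, θ ≈ 8.51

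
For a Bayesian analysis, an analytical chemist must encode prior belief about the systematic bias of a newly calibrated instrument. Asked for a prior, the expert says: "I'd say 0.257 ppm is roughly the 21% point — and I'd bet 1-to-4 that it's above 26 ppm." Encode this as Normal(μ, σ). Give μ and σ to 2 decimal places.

μ = 12.85, σ = 15.62

For Normal(μ,σ), the p-quantile is μ + z_p·σ. Here z_{0.21} = -0.8064, z_{0.8} = 0.8416.
So 0.257 = μ − 0.8064σ and 26 = μ + 0.8416σ.
Subtracting: σ = (26 − 0.257)/(0.8416 − (-0.8064)) = 15.62.
Then μ = 0.257 − (-0.8064)·15.62 = 12.85.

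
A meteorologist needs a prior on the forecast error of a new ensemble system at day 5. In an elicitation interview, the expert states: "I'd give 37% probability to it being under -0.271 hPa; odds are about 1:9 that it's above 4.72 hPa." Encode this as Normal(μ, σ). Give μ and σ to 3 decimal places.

μ = 0.756, σ = 3.093

The p-quantile of Normal(μ,σ) is μ + z_p·σ, with z_{0.37} = -0.3319 and z_{0.9} = 1.282.
Eliminate σ: μ = (z₂·x₁ − z₁·x₂)/(z₂ − z₁) = (1.282·-0.271 − (-0.3319)·4.72)/1.613 = 0.756.
Then σ = (x₂ − x₁)/(z₂ − z₁) = (4.72 − -0.271)/1.613 = 3.093.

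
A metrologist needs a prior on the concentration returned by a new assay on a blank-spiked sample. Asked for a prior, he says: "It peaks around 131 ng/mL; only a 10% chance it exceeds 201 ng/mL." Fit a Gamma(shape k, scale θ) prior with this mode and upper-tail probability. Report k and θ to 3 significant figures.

Gamma(k,θ) with k>1 has mode (k−1)θ, so θ = 131/(k−1).
Need P(X < 201) = 0.9 with θ tied to k this way. Start at k = 2, θ = 131: P(X<201) ≈ 0.454.
Too low — raise k to concentrate. Iterating converges to k ≈ 11.2.
Then θ = 131/(11.2−1) ≈ 12.9.

k ≈ 11.2, θ ≈ 12.9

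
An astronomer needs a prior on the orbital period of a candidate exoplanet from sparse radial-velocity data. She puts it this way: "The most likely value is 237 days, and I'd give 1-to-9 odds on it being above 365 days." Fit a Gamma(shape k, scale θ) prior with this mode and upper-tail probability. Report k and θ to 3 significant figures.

Gamma(k,θ) with k>1 has mode (k−1)θ, so θ = 237/(k−1).
Need P(X < 365) = 0.9 with θ tied to k this way. Start at k = 2, θ = 237: P(X<365) ≈ 0.455.
Too low — raise k to concentrate. Iterating converges to k ≈ 11.
Then θ = 237/(11−1) ≈ 23.7.

k ≈ 11, θ ≈ 23.7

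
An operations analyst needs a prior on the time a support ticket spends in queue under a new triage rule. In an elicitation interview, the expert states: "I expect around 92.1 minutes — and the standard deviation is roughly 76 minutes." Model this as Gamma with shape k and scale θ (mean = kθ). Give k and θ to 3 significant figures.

For Gamma(k, scale θ): mean = kθ, variance = kθ², so CV = 1/√k.
CV = SD/mean = 76/92.1 = 0.8252, hence k = 1/CV² = 1.47.
Then θ = mean/k = 92.1/1.47 = 62.7.

k ≈ 1.47, θ ≈ 62.7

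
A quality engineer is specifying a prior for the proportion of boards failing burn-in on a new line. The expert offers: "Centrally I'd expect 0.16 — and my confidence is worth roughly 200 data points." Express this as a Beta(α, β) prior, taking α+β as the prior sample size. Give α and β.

Under the effective-sample-size interpretation, Beta(α, β) has prior mean α/(α+β) and prior sample size α+β.
So α+β = 200 and α/(α+β) = 0.16, giving α = 0.16·200 = 32 and β = 200 − 32 = 168.

α = 32, β = 168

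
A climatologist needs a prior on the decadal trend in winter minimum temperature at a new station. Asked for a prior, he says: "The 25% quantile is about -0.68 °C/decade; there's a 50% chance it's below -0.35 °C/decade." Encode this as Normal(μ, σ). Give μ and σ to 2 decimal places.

For Normal(μ,σ), the p-quantile is μ + z_p·σ. Here z_{0.25} = -0.6745, z_{0.5} = 0.
So -0.68 = μ − 0.6745σ and -0.35 = μ + 0σ.
Subtracting: σ = (-0.35 − -0.68)/(0 − (-0.6745)) = 0.49.
Then μ = -0.68 − (-0.6745)·0.49 = -0.35.

μ = -0.35, σ = 0.49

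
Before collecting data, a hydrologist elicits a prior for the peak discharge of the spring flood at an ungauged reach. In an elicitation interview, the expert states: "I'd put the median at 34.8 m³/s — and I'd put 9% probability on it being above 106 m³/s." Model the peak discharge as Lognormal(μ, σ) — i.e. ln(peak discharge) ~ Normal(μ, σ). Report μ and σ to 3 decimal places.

μ ≈ 3.550, σ ≈ 0.831

If T ~ Lognormal(μ,σ) then ln T ~ Normal(μ,σ), so the p-quantile of ln T is μ + z_p·σ.
ln(34.8) = 3.55 and ln(106) = 4.663; z_{0.5} = 0, z_{0.91} = 1.341.
σ = (4.663 − 3.55)/(1.341 − (0)) = 0.831.
μ = 3.55 − (0)·0.831 = 3.550.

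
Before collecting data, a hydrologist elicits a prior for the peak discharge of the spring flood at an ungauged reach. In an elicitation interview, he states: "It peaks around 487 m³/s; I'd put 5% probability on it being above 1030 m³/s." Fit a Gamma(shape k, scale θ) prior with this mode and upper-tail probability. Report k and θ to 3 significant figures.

k ≈ 5.92, θ ≈ 99

Gamma(k,θ) with k>1 has mode (k−1)θ, so θ = 487/(k−1).
Need P(X < 1030) = 0.95 with θ tied to k this way. Start at k = 2, θ = 487: P(X<1030) ≈ 0.624.
Too low — raise k to concentrate. Iterating converges to k ≈ 5.92.
Then θ = 487/(5.92−1) ≈ 99.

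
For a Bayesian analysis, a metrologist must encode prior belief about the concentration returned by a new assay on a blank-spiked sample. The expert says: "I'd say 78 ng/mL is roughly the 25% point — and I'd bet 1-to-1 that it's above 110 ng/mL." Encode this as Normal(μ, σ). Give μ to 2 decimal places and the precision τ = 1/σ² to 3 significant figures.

For Normal(μ,σ), the p-quantile is μ + z_p·σ. Here z_{0.25} = -0.6745, z_{0.5} = 0.
So 78 = μ − 0.6745σ and 110 = μ + 0σ.
Subtracting: σ = (110 − 78)/(0 − (-0.6745)) = 47.44.
Then μ = 78 − (-0.6745)·47.44 = 110.00.
Precision τ = 1/σ² = 1/47.44² = 0.000444.

μ = 110.00, τ = 0.000444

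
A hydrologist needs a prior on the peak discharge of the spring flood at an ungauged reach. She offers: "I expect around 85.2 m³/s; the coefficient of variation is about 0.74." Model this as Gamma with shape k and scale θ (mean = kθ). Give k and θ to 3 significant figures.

For Gamma(k, scale θ): mean = kθ, variance = kθ², so CV = 1/√k.
CV = 0.74, hence k = 1/CV² = 1.83.
Then θ = mean/k = 85.2/1.83 = 46.7.

k ≈ 1.83, θ ≈ 46.7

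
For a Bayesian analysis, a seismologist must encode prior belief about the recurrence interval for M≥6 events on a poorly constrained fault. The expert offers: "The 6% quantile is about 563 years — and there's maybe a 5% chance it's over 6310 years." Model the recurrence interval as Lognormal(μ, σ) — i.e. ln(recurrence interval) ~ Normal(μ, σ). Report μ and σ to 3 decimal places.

μ ≈ 7.508, σ ≈ 0.755

If T ~ Lognormal(μ,σ) then ln T ~ Normal(μ,σ), so the p-quantile of ln T is μ + z_p·σ.
ln(563) = 6.333 and ln(6310) = 8.75; z_{0.06} = -1.555, z_{0.95} = 1.645.
σ = (8.75 − 6.333)/(1.645 − (-1.555)) = 0.755.
μ = 6.333 − (-1.555)·0.755 = 7.508.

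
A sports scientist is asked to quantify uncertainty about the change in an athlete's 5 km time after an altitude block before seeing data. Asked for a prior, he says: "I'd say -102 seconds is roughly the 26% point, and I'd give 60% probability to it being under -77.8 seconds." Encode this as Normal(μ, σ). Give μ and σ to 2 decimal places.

The p-quantile of Normal(μ,σ) is μ + z_p·σ, with z_{0.26} = -0.6433 and z_{0.6} = 0.2533.
Eliminate σ: μ = (z₂·x₁ − z₁·x₂)/(z₂ − z₁) = (0.2533·-102 − (-0.6433)·-77.8)/0.8967 = -84.64.
Then σ = (x₂ − x₁)/(z₂ − z₁) = (-77.8 − -102)/0.8967 = 26.99.

μ = -84.64, σ = 26.99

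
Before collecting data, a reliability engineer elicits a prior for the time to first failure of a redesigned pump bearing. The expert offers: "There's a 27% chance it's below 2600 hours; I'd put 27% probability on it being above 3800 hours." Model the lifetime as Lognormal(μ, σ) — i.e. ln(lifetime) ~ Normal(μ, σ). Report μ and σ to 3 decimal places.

μ ≈ 8.053, σ ≈ 0.310

If T ~ Lognormal(μ,σ) then ln T ~ Normal(μ,σ), so the p-quantile of ln T is μ + z_p·σ.
ln(2600) = 7.863 and ln(3800) = 8.243; z_{0.27} = -0.6128, z_{0.73} = 0.6128.
σ = (8.243 − 7.863)/(0.6128 − (-0.6128)) = 0.310.
μ = 7.863 − (-0.6128)·0.310 = 8.053.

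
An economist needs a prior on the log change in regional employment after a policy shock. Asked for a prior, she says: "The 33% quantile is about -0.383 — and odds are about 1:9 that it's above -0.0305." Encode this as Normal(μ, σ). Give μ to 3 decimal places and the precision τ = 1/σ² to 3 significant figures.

The p-quantile of Normal(μ,σ) is μ + z_p·σ, with z_{0.33} = -0.4399 and z_{0.9} = 1.282.
Eliminate σ: μ = (z₂·x₁ − z₁·x₂)/(z₂ − z₁) = (1.282·-0.383 − (-0.4399)·-0.0305)/1.721 = -0.293.
Then σ = (x₂ − x₁)/(z₂ − z₁) = (-0.0305 − -0.383)/1.721 = 0.205.
Precision τ = 1/σ² = 1/0.2048² = 23.8.

μ = -0.293, τ = 23.8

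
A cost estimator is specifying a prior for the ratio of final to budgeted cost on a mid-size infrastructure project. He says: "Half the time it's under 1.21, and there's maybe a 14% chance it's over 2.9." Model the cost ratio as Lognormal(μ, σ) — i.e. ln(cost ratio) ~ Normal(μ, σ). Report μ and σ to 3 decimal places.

If T ~ Lognormal(μ,σ) then ln T ~ Normal(μ,σ), so the p-quantile of ln T is μ + z_p·σ.
ln(1.21) = 0.1906 and ln(2.9) = 1.065; z_{0.5} = 0, z_{0.86} = 1.08.
σ = (1.065 − 0.1906)/(1.08 − (0)) = 0.809.
μ = 0.1906 − (0)·0.809 = 0.191.

μ ≈ 0.191, σ ≈ 0.809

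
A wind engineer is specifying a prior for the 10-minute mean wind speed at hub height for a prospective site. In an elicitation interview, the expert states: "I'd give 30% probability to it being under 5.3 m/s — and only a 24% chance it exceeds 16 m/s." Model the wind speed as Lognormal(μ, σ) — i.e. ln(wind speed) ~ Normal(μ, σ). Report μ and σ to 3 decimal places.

If T ~ Lognormal(μ,σ) then ln T ~ Normal(μ,σ), so the p-quantile of ln T is μ + z_p·σ.
ln(5.3) = 1.668 and ln(16) = 2.773; z_{0.3} = -0.5244, z_{0.76} = 0.7063.
σ = (2.773 − 1.668)/(0.7063 − (-0.5244)) = 0.898.
μ = 1.668 − (-0.5244)·0.898 = 2.138.

μ ≈ 2.138, σ ≈ 0.898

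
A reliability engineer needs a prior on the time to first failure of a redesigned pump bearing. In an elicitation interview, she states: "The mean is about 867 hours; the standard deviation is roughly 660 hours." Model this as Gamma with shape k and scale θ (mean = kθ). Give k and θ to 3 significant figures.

For Gamma(k, scale θ): mean = kθ, variance = kθ², so CV = 1/√k.
CV = SD/mean = 660/867 = 0.7612, hence k = 1/CV² = 1.73.
Then θ = mean/k = 867/1.73 = 502.

k ≈ 1.73, θ ≈ 502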